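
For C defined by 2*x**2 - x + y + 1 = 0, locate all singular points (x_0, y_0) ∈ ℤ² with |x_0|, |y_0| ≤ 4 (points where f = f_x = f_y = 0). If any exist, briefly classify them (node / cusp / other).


No singular points in the scanned grid; C is smooth there.

Compute partial derivatives:
  f_x = 4*x - 1.
  f_y = 1.
f_y = 1 is a nonzero constant, so f_y never vanishes: no point (x, y) can satisfy f = f_x = f_y = 0. In particular no (x, y) ∈ {−4, ..., 4}² is singular; the curve is smooth.


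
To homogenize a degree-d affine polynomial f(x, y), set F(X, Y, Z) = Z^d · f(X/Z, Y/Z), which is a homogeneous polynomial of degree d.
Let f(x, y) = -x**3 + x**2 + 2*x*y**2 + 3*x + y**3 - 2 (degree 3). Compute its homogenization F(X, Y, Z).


F(X, Y, Z) = -X**3 + X**2*Z + 2*X*Y**2 + 3*X*Z**2 + Y**3 - 2*Z**3

deg(f) = 3.
Substitute x = X/Z, y = Y/Z into f, then multiply by Z^3.
  monomial -1·x^3·y^0 ↦ -1·X^3·Y^0·Z^0.
  monomial 1·x^2·y^0 ↦ 1·X^2·Y^0·Z^1.
  monomial 2·x^1·y^2 ↦ 2·X^1·Y^2·Z^0.
  monomial 3·x^1·y^0 ↦ 3·X^1·Y^0·Z^2.
  monomial 1·x^0·y^3 ↦ 1·X^0·Y^3·Z^0.
  monomial -2·x^0·y^0 ↦ -2·X^0·Y^0·Z^3.
Collecting: F(X, Y, Z) = -X**3 + X**2*Z + 2*X*Y**2 + 3*X*Z**2 + Y**3 - 2*Z**3.


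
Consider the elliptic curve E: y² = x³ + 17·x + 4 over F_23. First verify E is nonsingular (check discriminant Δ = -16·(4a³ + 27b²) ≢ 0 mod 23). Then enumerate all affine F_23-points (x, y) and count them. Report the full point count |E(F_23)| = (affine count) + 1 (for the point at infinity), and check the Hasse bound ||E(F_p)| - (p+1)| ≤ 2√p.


Affine points = {(0, 2), (0, 21), (2, 0), (3, 6), (3, 17), (6, 0), (7, 11), (7, 12), (8, 10), (8, 13), (9, 9), (9, 14), (10, 1), (10, 22), (11, 2), (11, 21), (12, 2), (12, 21), (15, 0), (16, 5), (16, 18), (17, 10), (17, 13), (18, 1), (18, 22), (20, 8), (20, 15), (21, 10), (21, 13), (22, 3), (22, 20)}; affine count = 31; |E(F_23)| = 32.

Discriminant check: Δ ∝ 4a³ + 27b² = 4·17³ + 27·4² = 4·4913 + 27·16 ≡ 5 (mod 23). Nonzero ⇒ E is nonsingular.
For each x ∈ F_23, compute rhs = x³ + 17·x + 4 mod 23, then count y ∈ F_23 with y² ≡ rhs.
  x = 0: rhs = 4, matching y values: 2, 21 (2 points).
  x = 1: rhs = 22, matching y values: none (0 points).
  x = 2: rhs = 0, matching y values: 0 (1 points).
  x = 3: rhs = 13, matching y values: 6, 17 (2 points).
  x = 4: rhs = 21, matching y values: none (0 points).
  x = 5: rhs = 7, matching y values: none (0 points).
  x = 6: rhs = 0, matching y values: 0 (1 points).
  x = 7: rhs = 6, matching y values: 11, 12 (2 points).
  x = 8: rhs = 8, matching y values: 10, 13 (2 points).
  x = 9: rhs = 12, matching y values: 9, 14 (2 points).
  x = 10: rhs = 1, matching y values: 1, 22 (2 points).
  x = 11: rhs = 4, matching y values: 2, 21 (2 points).
  x = 12: rhs = 4, matching y values: 2, 21 (2 points).
  x = 13: rhs = 7, matching y values: none (0 points).
  x = 14: rhs = 19, matching y values: none (0 points).
  x = 15: rhs = 0, matching y values: 0 (1 points).
  x = 16: rhs = 2, matching y values: 5, 18 (2 points).
  x = 17: rhs = 8, matching y values: 10, 13 (2 points).
  x = 18: rhs = 1, matching y values: 1, 22 (2 points).
  x = 19: rhs = 10, matching y values: none (0 points).
  x = 20: rhs = 18, matching y values: 8, 15 (2 points).
  x = 21: rhs = 8, matching y values: 10, 13 (2 points).
  x = 22: rhs = 9, matching y values: 3, 20 (2 points).
Total affine count: 31.
Full point count |E(F_23)| = 31 + 1 = 32.
Hasse bound: |32 − (23+1)| = |8| = 8 ≤ 2√23 ≈ 9.5917 ✓.


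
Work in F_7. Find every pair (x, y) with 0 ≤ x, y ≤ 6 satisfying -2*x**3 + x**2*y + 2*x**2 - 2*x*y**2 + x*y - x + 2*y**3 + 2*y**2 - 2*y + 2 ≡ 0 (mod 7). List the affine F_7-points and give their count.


Affine F_7-points: {(0, 4), (4, 0), (4, 1), (4, 2), (5, 0), (5, 4), (6, 0), (6, 2), (6, 3)}; count = 9.

For each of the 49 pairs (x, y) ∈ F_7², evaluate f(x, y) mod 7. Record the zeros.
  x = 0: [0↦2, 1↦4, 2↦1, 3↦5, 4↦0, 5↦5, 6↦4]  zeros at y ∈ {4}
  x = 1: [0↦1, 1↦3, 2↦3, 3↦6, 4↦3, 5↦6, 6↦6]  zeros at y ∈ ∅
  x = 2: [0↦6, 1↦3, 2↦1, 3↦5, 4↦6, 5↦2, 6↦5]  zeros at y ∈ ∅
  x = 3: [0↦5, 1↦6, 2↦4, 3↦4, 4↦4, 5↦2, 6↦3]  zeros at y ∈ ∅
  x = 4: [0↦0, 1↦0, 2↦0, 3↦5, 4↦6, 5↦1, 6↦2]  zeros at y ∈ {0, 1, 2}
  x = 5: [0↦0, 1↦1, 2↦5, 3↦3, 4↦0, 5↦1, 6↦4]  zeros at y ∈ {0, 4}
  x = 6: [0↦0, 1↦4, 2↦0, 3↦0, 4↦2, 5↦4, 6↦4]  zeros at y ∈ {0, 2, 3}
Collecting zeros: affine points = {(0, 4), (4, 0), (4, 1), (4, 2), (5, 0), (5, 4), (6, 0), (6, 2), (6, 3)}.
Total count |C(F_7)_aff| = 9.


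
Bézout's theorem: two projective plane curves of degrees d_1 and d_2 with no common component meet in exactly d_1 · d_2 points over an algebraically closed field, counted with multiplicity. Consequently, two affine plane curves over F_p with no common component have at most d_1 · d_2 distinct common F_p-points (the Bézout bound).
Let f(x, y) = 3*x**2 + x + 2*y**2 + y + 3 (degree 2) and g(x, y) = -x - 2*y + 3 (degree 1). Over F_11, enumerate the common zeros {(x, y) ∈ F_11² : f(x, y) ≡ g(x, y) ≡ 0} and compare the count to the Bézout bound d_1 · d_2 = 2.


Common zeros: {(3, 0), (4, 5)}; count = 2; Bézout bound = 2.

deg(f) = 2, deg(g) = 1, so Bézout bound = 2.
Scan x ∈ F_11. For each x, list the y ∈ F_11 with f(x, y) ≡ 0 and those with g(x, y) ≡ 0 (mod 11); the common zeros in that column are the intersection.
  x = 0: f ≡ 0 at y ∈ ∅; g ≡ 0 at y ∈ {7}; common: ∅.
  x = 1: f ≡ 0 at y ∈ {8}; g ≡ 0 at y ∈ {1}; common: ∅.
  x = 2: f ≡ 0 at y ∈ ∅; g ≡ 0 at y ∈ {6}; common: ∅.
  x = 3: f ≡ 0 at y ∈ {0, 5}; g ≡ 0 at y ∈ {0}; common: {0}.
  x = 4: f ≡ 0 at y ∈ {0, 5}; g ≡ 0 at y ∈ {5}; common: {5}.
  x = 5: f ≡ 0 at y ∈ ∅; g ≡ 0 at y ∈ {10}; common: ∅.
  x = 6: f ≡ 0 at y ∈ {8}; g ≡ 0 at y ∈ {4}; common: ∅.
  x = 7: f ≡ 0 at y ∈ ∅; g ≡ 0 at y ∈ {9}; common: ∅.
  x = 8: f ≡ 0 at y ∈ {7, 9}; g ≡ 0 at y ∈ {3}; common: ∅.
  x = 9: f ≡ 0 at y ∈ ∅; g ≡ 0 at y ∈ {8}; common: ∅.
  x = 10: f ≡ 0 at y ∈ {7, 9}; g ≡ 0 at y ∈ {2}; common: ∅.
Collecting: common zeros = {(3, 0), (4, 5)}, so the count is 2.
Comparison with the Bézout bound: 2 ≤ 2 = deg(f)·deg(g), as expected for curves with no common component (the bound is attained).


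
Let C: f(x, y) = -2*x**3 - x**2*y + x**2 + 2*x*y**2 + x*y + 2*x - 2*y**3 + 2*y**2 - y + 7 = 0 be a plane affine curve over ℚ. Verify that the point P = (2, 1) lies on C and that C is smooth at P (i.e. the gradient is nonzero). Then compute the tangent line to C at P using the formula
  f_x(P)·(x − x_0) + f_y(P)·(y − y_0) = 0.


Tangent line at P: -19*x + 3*y + 35 = 0.

Step 1: f(2, 1) = 0, so P lies on C.
Step 2: partial derivatives
  f_x(x, y) = -6*x**2 - 2*x*y + 2*x + 2*y**2 + y + 2, f_y(x, y) = -x**2 + 4*x*y + x - 6*y**2 + 4*y - 1.
  f_x(P) = -19, f_y(P) = 3 (gradient nonzero, so P is smooth).
Step 3: tangent line at P: -19·(x − 2) + 3·(y − 1) = 0.
Expanding: -19*x + 3*y + 35 = 0.


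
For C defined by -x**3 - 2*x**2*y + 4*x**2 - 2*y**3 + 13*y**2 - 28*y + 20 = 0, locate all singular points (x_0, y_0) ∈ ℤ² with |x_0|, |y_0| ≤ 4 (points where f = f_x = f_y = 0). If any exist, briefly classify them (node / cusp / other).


Singular points: {(0, 2)}; classification: cusp.

Compute partial derivatives:
  f_x = -3*x**2 - 4*x*y + 8*x.
  f_y = -2*x**2 - 6*y**2 + 26*y - 28.
Scan x_0 ∈ {−4, ..., 4}. For each x_0, f_y(x_0, y) is a polynomial in y; find its integer roots y ∈ {−4, ..., 4}, then test f_x and f at those candidates.
  x = -4: f_y(-4, y) = -6*y**2 + 26*y - 60; no integer root y with |y| ≤ 4.
  x = -3: f_y(-3, y) = -6*y**2 + 26*y - 46; no integer root y with |y| ≤ 4.
  x = -2: f_y(-2, y) = -6*y**2 + 26*y - 36; no integer root y with |y| ≤ 4.
  x = -1: f_y(-1, y) = -6*y**2 + 26*y - 30; no integer root y with |y| ≤ 4.
  x = 0: f_y(0, y) = -6*y**2 + 26*y - 28; vanishes at y ∈ {2}. (0, 2): f_x = 0, f = 0 — SINGULAR.
  x = 1: f_y(1, y) = -6*y**2 + 26*y - 30; no integer root y with |y| ≤ 4.
  x = 2: f_y(2, y) = -6*y**2 + 26*y - 36; no integer root y with |y| ≤ 4.
  x = 3: f_y(3, y) = -6*y**2 + 26*y - 46; no integer root y with |y| ≤ 4.
  x = 4: f_y(4, y) = -6*y**2 + 26*y - 60; no integer root y with |y| ≤ 4.
Only singular point on the grid: (0, 2).
Classify: substitute x = 0 + u, y = 2 + v and expand: f = -u**3 - 2*u**2*v - 2*v**3 + v**2.
No constant or linear terms (consistent with a singular point). Quadratic part: v**2. Cubic part: -u**3 - 2*u**2*v - 2*v**3.
The quadratic part v**2 is a perfect square, so there is a single (double) tangent line v = 0, i.e. y = 2. Restricting the cubic part to that line (v = 0) leaves -u**3 ≠ 0, so f is not divisible by v and the branch is v² ≈ u**3 to lowest order — this is a cusp.
Classification: cusp.


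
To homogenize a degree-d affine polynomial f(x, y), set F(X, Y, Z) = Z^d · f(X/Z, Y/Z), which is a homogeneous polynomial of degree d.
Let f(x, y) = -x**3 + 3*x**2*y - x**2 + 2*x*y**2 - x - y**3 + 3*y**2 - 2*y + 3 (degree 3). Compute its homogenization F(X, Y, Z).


F(X, Y, Z) = -X**3 + 3*X**2*Y - X**2*Z + 2*X*Y**2 - X*Z**2 - Y**3 + 3*Y**2*Z - 2*Y*Z**2 + 3*Z**3

deg(f) = 3.
Substitute x = X/Z, y = Y/Z into f, then multiply by Z^3.
  monomial -1·x^3·y^0 ↦ -1·X^3·Y^0·Z^0.
  monomial 3·x^2·y^1 ↦ 3·X^2·Y^1·Z^0.
  monomial -1·x^2·y^0 ↦ -1·X^2·Y^0·Z^1.
  monomial 2·x^1·y^2 ↦ 2·X^1·Y^2·Z^0.
  monomial -1·x^1·y^0 ↦ -1·X^1·Y^0·Z^2.
  monomial -1·x^0·y^3 ↦ -1·X^0·Y^3·Z^0.
  monomial 3·x^0·y^2 ↦ 3·X^0·Y^2·Z^1.
  monomial -2·x^0·y^1 ↦ -2·X^0·Y^1·Z^2.
  monomial 3·x^0·y^0 ↦ 3·X^0·Y^0·Z^3.
Collecting: F(X, Y, Z) = -X**3 + 3*X**2*Y - X**2*Z + 2*X*Y**2 - X*Z**2 - Y**3 + 3*Y**2*Z - 2*Y*Z**2 + 3*Z**3.


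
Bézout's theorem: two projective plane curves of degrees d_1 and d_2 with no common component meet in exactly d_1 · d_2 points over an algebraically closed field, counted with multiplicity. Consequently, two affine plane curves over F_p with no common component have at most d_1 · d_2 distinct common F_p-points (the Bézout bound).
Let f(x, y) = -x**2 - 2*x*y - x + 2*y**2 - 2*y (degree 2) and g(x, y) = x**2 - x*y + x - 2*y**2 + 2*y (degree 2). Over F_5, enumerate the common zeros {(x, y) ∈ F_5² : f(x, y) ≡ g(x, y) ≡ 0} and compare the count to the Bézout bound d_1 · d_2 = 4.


Common zeros: {(0, 0), (0, 1), (4, 0)}; count = 3; Bézout bound = 4.

deg(f) = 2, deg(g) = 2, so Bézout bound = 4.
Scan x ∈ F_5. For each x, list the y ∈ F_5 with f(x, y) ≡ 0 and those with g(x, y) ≡ 0 (mod 5); the common zeros in that column are the intersection.
  x = 0: f ≡ 0 at y ∈ {0, 1}; g ≡ 0 at y ∈ {0, 1}; common: {0, 1}.
  x = 1: f ≡ 0 at y ∈ ∅; g ≡ 0 at y ∈ ∅; common: ∅.
  x = 2: f ≡ 0 at y ∈ {1, 2}; g ≡ 0 at y ∈ ∅; common: ∅.
  x = 3: f ≡ 0 at y ∈ {2}; g ≡ 0 at y ∈ ∅; common: ∅.
  x = 4: f ≡ 0 at y ∈ {0}; g ≡ 0 at y ∈ {0, 4}; common: {0}.
Collecting: common zeros = {(0, 0), (0, 1), (4, 0)}, so the count is 3.
Comparison with the Bézout bound: 3 ≤ 4 = deg(f)·deg(g), as expected for curves with no common component (the affine F_5-count falls short of the bound because intersections may lie at infinity, over extension fields, or carry multiplicity).


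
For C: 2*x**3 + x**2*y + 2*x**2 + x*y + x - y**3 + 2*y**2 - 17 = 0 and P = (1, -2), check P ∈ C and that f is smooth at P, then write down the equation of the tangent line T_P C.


Tangent line at P: 5*x - 18*y - 41 = 0.

Step 1: f(1, -2) = 0, so P lies on C.
Step 2: partial derivatives
  f_x(x, y) = 6*x**2 + 2*x*y + 4*x + y + 1, f_y(x, y) = x**2 + x - 3*y**2 + 4*y.
  f_x(P) = 5, f_y(P) = -18 (gradient nonzero, so P is smooth).
Step 3: tangent line at P: 5·(x − 1) + -18·(y − -2) = 0.
Expanding: 5*x - 18*y - 41 = 0.


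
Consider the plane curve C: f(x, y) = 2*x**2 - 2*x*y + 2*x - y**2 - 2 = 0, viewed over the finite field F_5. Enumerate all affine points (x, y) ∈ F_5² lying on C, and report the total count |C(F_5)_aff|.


Affine F_5-points: {(2, 0), (2, 1), (3, 1), (3, 3), (4, 3), (4, 4)}; count = 6.

For each of the 25 pairs (x, y) ∈ F_5², evaluate f(x, y) mod 5. Record the zeros.
  x = 0: [0↦3, 1↦2, 2↦4, 3↦4, 4↦2]  zeros at y ∈ ∅
  x = 1: [0↦2, 1↦4, 2↦4, 3↦2, 4↦3]  zeros at y ∈ ∅
  x = 2: [0↦0, 1↦0, 2↦3, 3↦4, 4↦3]  zeros at y ∈ {0, 1}
  x = 3: [0↦2, 1↦0, 2↦1, 3↦0, 4↦2]  zeros at y ∈ {1, 3}
  x = 4: [0↦3, 1↦4, 2↦3, 3↦0, 4↦0]  zeros at y ∈ {3, 4}
Collecting zeros: affine points = {(2, 0), (2, 1), (3, 1), (3, 3), (4, 3), (4, 4)}.
Total count |C(F_5)_aff| = 6.


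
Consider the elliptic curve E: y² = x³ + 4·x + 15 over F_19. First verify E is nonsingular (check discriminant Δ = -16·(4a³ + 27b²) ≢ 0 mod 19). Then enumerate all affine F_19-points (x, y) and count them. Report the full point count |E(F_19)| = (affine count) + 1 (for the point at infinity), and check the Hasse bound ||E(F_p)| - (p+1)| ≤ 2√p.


Affine points = {(1, 1), (1, 18), (3, 4), (3, 15), (4, 0), (7, 5), (7, 14), (9, 1), (9, 18), (12, 9), (12, 10), (15, 7), (15, 12)}; affine count = 13; |E(F_19)| = 14.

Discriminant check: Δ ∝ 4a³ + 27b² = 4·4³ + 27·15² = 4·64 + 27·225 ≡ 4 (mod 19). Nonzero ⇒ E is nonsingular.
For each x ∈ F_19, compute rhs = x³ + 4·x + 15 mod 19, then count y ∈ F_19 with y² ≡ rhs.
  x = 0: rhs = 15, matching y values: none (0 points).
  x = 1: rhs = 1, matching y values: 1, 18 (2 points).
  x = 2: rhs = 12, matching y values: none (0 points).
  x = 3: rhs = 16, matching y values: 4, 15 (2 points).
  x = 4: rhs = 0, matching y values: 0 (1 points).
  x = 5: rhs = 8, matching y values: none (0 points).
  x = 6: rhs = 8, matching y values: none (0 points).
  x = 7: rhs = 6, matching y values: 5, 14 (2 points).
  x = 8: rhs = 8, matching y values: none (0 points).
  x = 9: rhs = 1, matching y values: 1, 18 (2 points).
  x = 10: rhs = 10, matching y values: none (0 points).
  x = 11: rhs = 3, matching y values: none (0 points).
  x = 12: rhs = 5, matching y values: 9, 10 (2 points).
  x = 13: rhs = 3, matching y values: none (0 points).
  x = 14: rhs = 3, matching y values: none (0 points).
  x = 15: rhs = 11, matching y values: 7, 12 (2 points).
  x = 16: rhs = 14, matching y values: none (0 points).
  x = 17: rhs = 18, matching y values: none (0 points).
  x = 18: rhs = 10, matching y values: none (0 points).
Total affine count: 13.
Full point count |E(F_19)| = 13 + 1 = 14.
Hasse bound: |14 − (19+1)| = |-6| = 6 ≤ 2√19 ≈ 8.7178 ✓.


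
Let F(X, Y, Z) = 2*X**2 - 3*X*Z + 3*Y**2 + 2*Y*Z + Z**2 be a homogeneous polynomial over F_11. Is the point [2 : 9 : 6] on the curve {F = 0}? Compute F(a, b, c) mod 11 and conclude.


F(2,9,6) ≡ 7 (mod 11); P is NOT on the curve.

Evaluate F(2, 9, 6) term-by-term (mod 11).
  2*X**2 ↦ 2·4·1·1 = 8
  -3*X*Z ↦ -3·2·1·6 = -36
  3*Y**2 ↦ 3·1·81·1 = 243
  2*Y*Z ↦ 2·1·9·6 = 108
  Z**2 ↦ 1·1·1·36 = 36
Sum: F(2, 9, 6) = (8) + (-36) + (243) + (108) + (36) = 359.
Reducing mod 11: 359 ≡ 7 (mod 11).
Since F(a, b, c) ≡ 7 ≠ 0 (mod 11), P does NOT lie on the curve.


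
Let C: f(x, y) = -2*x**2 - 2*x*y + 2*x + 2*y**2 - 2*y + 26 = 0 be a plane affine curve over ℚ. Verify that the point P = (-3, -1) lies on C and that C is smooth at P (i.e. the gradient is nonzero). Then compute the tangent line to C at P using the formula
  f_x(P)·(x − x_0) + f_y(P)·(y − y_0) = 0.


Tangent line at P: 16*x + 48 = 0.

Step 1: f(-3, -1) = 0, so P lies on C.
Step 2: partial derivatives
  f_x(x, y) = -4*x - 2*y + 2, f_y(x, y) = -2*x + 4*y - 2.
  f_x(P) = 16, f_y(P) = 0 (gradient nonzero, so P is smooth).
Step 3: tangent line at P: 16·(x − -3) + 0·(y − -1) = 0.
Expanding: 16*x + 48 = 0.


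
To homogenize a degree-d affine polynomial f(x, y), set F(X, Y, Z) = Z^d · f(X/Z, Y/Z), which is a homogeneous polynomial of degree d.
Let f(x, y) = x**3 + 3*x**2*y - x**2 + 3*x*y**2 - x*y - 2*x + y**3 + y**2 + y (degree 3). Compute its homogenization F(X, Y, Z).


F(X, Y, Z) = X**3 + 3*X**2*Y - X**2*Z + 3*X*Y**2 - X*Y*Z - 2*X*Z**2 + Y**3 + Y**2*Z + Y*Z**2

deg(f) = 3.
Substitute x = X/Z, y = Y/Z into f, then multiply by Z^3.
  monomial 1·x^3·y^0 ↦ 1·X^3·Y^0·Z^0.
  monomial 3·x^2·y^1 ↦ 3·X^2·Y^1·Z^0.
  monomial -1·x^2·y^0 ↦ -1·X^2·Y^0·Z^1.
  monomial 3·x^1·y^2 ↦ 3·X^1·Y^2·Z^0.
  monomial -1·x^1·y^1 ↦ -1·X^1·Y^1·Z^1.
  monomial -2·x^1·y^0 ↦ -2·X^1·Y^0·Z^2.
  monomial 1·x^0·y^3 ↦ 1·X^0·Y^3·Z^0.
  monomial 1·x^0·y^2 ↦ 1·X^0·Y^2·Z^1.
  monomial 1·x^0·y^1 ↦ 1·X^0·Y^1·Z^2.
Collecting: F(X, Y, Z) = X**3 + 3*X**2*Y - X**2*Z + 3*X*Y**2 - X*Y*Z - 2*X*Z**2 + Y**3 + Y**2*Z + Y*Z**2.


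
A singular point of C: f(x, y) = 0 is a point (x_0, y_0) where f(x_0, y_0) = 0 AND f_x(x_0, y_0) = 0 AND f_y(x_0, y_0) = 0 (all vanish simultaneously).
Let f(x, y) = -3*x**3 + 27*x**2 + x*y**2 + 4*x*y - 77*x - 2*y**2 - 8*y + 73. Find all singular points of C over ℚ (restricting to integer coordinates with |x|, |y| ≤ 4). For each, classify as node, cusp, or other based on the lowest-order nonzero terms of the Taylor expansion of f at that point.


Singular points: {(3, -2)}; classification: cusp.

Compute partial derivatives:
  f_x = -9*x**2 + 54*x + y**2 + 4*y - 77.
  f_y = 2*x*y + 4*x - 4*y - 8.
Scan x_0 ∈ {−4, ..., 4}. For each x_0, f_y(x_0, y) is a polynomial in y; find its integer roots y ∈ {−4, ..., 4}, then test f_x and f at those candidates.
  x = -4: f_y(-4, y) = -12*y - 24; vanishes at y ∈ {-2}. (-4, -2): f_x = -441 ≠ 0.
  x = -3: f_y(-3, y) = -10*y - 20; vanishes at y ∈ {-2}. (-3, -2): f_x = -324 ≠ 0.
  x = -2: f_y(-2, y) = -8*y - 16; vanishes at y ∈ {-2}. (-2, -2): f_x = -225 ≠ 0.
  x = -1: f_y(-1, y) = -6*y - 12; vanishes at y ∈ {-2}. (-1, -2): f_x = -144 ≠ 0.
  x = 0: f_y(0, y) = -4*y - 8; vanishes at y ∈ {-2}. (0, -2): f_x = -81 ≠ 0.
  x = 1: f_y(1, y) = -2*y - 4; vanishes at y ∈ {-2}. (1, -2): f_x = -36 ≠ 0.
  x = 2: f_y(2, y) = 0; vanishes at y ∈ {-4, -3, -2, -1, 0, 1, 2, 3, 4}. (2, -4): f_x = -5 ≠ 0; (2, -3): f_x = -8 ≠ 0; (2, -2): f_x = -9 ≠ 0; (2, -1): f_x = -8 ≠ 0; (2, 0): f_x = -5 ≠ 0; (2, 1): f_x = 0 but f = 3 ≠ 0; (2, 2): f_x = 7 ≠ 0; (2, 3): f_x = 16 ≠ 0; (2, 4): f_x = 27 ≠ 0.
  x = 3: f_y(3, y) = 2*y + 4; vanishes at y ∈ {-2}. (3, -2): f_x = 0, f = 0 — SINGULAR.
  x = 4: f_y(4, y) = 4*y + 8; vanishes at y ∈ {-2}. (4, -2): f_x = -9 ≠ 0.
Only singular point on the grid: (3, -2).
Classify: substitute x = 3 + u, y = -2 + v and expand: f = -3*u**3 + u*v**2 + v**2.
No constant or linear terms (consistent with a singular point). Quadratic part: v**2. Cubic part: -3*u**3 + u*v**2.
The quadratic part v**2 is a perfect square, so there is a single (double) tangent line v = 0, i.e. y = -2. Restricting the cubic part to that line (v = 0) leaves -3*u**3 ≠ 0, so f is not divisible by v and the branch is v² ≈ 3*u**3 to lowest order — this is a cusp.
Classification: cusp.


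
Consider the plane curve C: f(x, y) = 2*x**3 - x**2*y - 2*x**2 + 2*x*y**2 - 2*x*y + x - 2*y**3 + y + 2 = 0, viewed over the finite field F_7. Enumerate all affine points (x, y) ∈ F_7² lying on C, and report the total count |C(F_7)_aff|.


Affine F_7-points: {(0, 3), (2, 1), (3, 2), (3, 6), (4, 5)}; count = 5.

For each of the 49 pairs (x, y) ∈ F_7², evaluate f(x, y) mod 7. Record the zeros.
  x = 0: [0↦2, 1↦1, 2↦2, 3↦0, 4↦4, 5↦2, 6↦3]  zeros at y ∈ {3}
  x = 1: [0↦3, 1↦1, 2↦5, 3↦3, 4↦4, 5↦3, 6↦2]  zeros at y ∈ ∅
  x = 2: [0↦5, 1↦0, 2↦5, 3↦1, 4↦4, 5↦2, 6↦4]  zeros at y ∈ {1}
  x = 3: [0↦6, 1↦3, 2↦0, 3↦6, 4↦2, 5↦4, 6↦0]  zeros at y ∈ {2, 6}
  x = 4: [0↦4, 1↦1, 2↦2, 3↦2, 4↦3, 5↦0, 6↦2]  zeros at y ∈ {5}
  x = 5: [0↦4, 1↦6, 2↦2, 3↦1, 4↦5, 5↦2, 6↦1]  zeros at y ∈ ∅
  x = 6: [0↦4, 1↦2, 2↦5, 3↦1, 4↦6, 5↦1, 6↦2]  zeros at y ∈ ∅
Collecting zeros: affine points = {(0, 3), (2, 1), (3, 2), (3, 6), (4, 5)}.
Total count |C(F_7)_aff| = 5.


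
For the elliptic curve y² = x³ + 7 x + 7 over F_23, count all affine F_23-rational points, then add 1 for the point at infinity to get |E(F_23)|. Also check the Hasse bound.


Affine points = {(2, 11), (2, 12), (3, 3), (3, 20), (5, 11), (5, 12), (6, 9), (6, 14), (7, 10), (7, 13), (8, 0), (11, 9), (11, 14), (12, 5), (12, 18), (13, 8), (13, 15), (16, 11), (16, 12), (17, 5), (17, 18), (18, 10), (18, 13), (21, 10), (21, 13)}; affine count = 25; |E(F_23)| = 26.

Discriminant check: Δ ∝ 4a³ + 27b² = 4·7³ + 27·7² = 4·343 + 27·49 ≡ 4 (mod 23). Nonzero ⇒ E is nonsingular.
For each x ∈ F_23, compute rhs = x³ + 7·x + 7 mod 23, then count y ∈ F_23 with y² ≡ rhs.
  x = 0: rhs = 7, matching y values: none (0 points).
  x = 1: rhs = 15, matching y values: none (0 points).
  x = 2: rhs = 6, matching y values: 11, 12 (2 points).
  x = 3: rhs = 9, matching y values: 3, 20 (2 points).
  x = 4: rhs = 7, matching y values: none (0 points).
  x = 5: rhs = 6, matching y values: 11, 12 (2 points).
  x = 6: rhs = 12, matching y values: 9, 14 (2 points).
  x = 7: rhs = 8, matching y values: 10, 13 (2 points).
  x = 8: rhs = 0, matching y values: 0 (1 points).
  x = 9: rhs = 17, matching y values: none (0 points).
  x = 10: rhs = 19, matching y values: none (0 points).
  x = 11: rhs = 12, matching y values: 9, 14 (2 points).
  x = 12: rhs = 2, matching y values: 5, 18 (2 points).
  x = 13: rhs = 18, matching y values: 8, 15 (2 points).
  x = 14: rhs = 20, matching y values: none (0 points).
  x = 15: rhs = 14, matching y values: none (0 points).
  x = 16: rhs = 6, matching y values: 11, 12 (2 points).
  x = 17: rhs = 2, matching y values: 5, 18 (2 points).
  x = 18: rhs = 8, matching y values: 10, 13 (2 points).
  x = 19: rhs = 7, matching y values: none (0 points).
  x = 20: rhs = 5, matching y values: none (0 points).
  x = 21: rhs = 8, matching y values: 10, 13 (2 points).
  x = 22: rhs = 22, matching y values: none (0 points).
Total affine count: 25.
Full point count |E(F_23)| = 25 + 1 = 26.
Hasse bound: |26 − (23+1)| = |2| = 2 ≤ 2√23 ≈ 9.5917 ✓.


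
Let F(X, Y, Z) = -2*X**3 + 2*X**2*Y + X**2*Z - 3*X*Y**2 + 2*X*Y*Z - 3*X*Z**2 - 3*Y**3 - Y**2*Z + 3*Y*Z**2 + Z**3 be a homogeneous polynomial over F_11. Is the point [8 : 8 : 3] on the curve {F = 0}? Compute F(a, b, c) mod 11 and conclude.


F(8,8,3) ≡ 1 (mod 11); P is NOT on the curve.

Evaluate F(8, 8, 3) term-by-term (mod 11).
  -2*X**3 ↦ -2·512·1·1 = -1024
  2*X**2*Y ↦ 2·64·8·1 = 1024
  X**2*Z ↦ 1·64·1·3 = 192
  -3*X*Y**2 ↦ -3·8·64·1 = -1536
  2*X*Y*Z ↦ 2·8·8·3 = 384
  -3*X*Z**2 ↦ -3·8·1·9 = -216
  -3*Y**3 ↦ -3·1·512·1 = -1536
  -Y**2*Z ↦ -1·1·64·3 = -192
  3*Y*Z**2 ↦ 3·1·8·9 = 216
  Z**3 ↦ 1·1·1·27 = 27
Sum: F(8, 8, 3) = (-1024) + (1024) + (192) + (-1536) + (384) + (-216) + (-1536) + (-192) + (216) + (27) = -2661.
Reducing mod 11: -2661 ≡ 1 (mod 11).
Since F(a, b, c) ≡ 1 ≠ 0 (mod 11), P does NOT lie on the curve.


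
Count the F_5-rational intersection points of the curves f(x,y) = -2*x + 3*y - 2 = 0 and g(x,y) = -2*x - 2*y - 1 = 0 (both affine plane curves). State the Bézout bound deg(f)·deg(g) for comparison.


Common zeros: ∅; count = 0; Bézout bound = 1.

deg(f) = 1, deg(g) = 1, so Bézout bound = 1.
Scan x ∈ F_5. For each x, list the y ∈ F_5 with f(x, y) ≡ 0 and those with g(x, y) ≡ 0 (mod 5); the common zeros in that column are the intersection.
  x = 0: f ≡ 0 at y ∈ {4}; g ≡ 0 at y ∈ {2}; common: ∅.
  x = 1: f ≡ 0 at y ∈ {3}; g ≡ 0 at y ∈ {1}; common: ∅.
  x = 2: f ≡ 0 at y ∈ {2}; g ≡ 0 at y ∈ {0}; common: ∅.
  x = 3: f ≡ 0 at y ∈ {1}; g ≡ 0 at y ∈ {4}; common: ∅.
  x = 4: f ≡ 0 at y ∈ {0}; g ≡ 0 at y ∈ {3}; common: ∅.
Collecting: common zeros = ∅, so the count is 0.
Comparison with the Bézout bound: 0 ≤ 1 = deg(f)·deg(g), as expected for curves with no common component (the affine F_5-count falls short of the bound because intersections may lie at infinity, over extension fields, or carry multiplicity).


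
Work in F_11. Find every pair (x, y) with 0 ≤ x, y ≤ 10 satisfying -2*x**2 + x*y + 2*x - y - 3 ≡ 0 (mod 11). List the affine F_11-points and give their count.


Affine F_11-points: {(0, 8), (2, 7), (3, 2), (4, 9), (5, 8), (6, 6), (7, 9), (8, 7), (9, 6), (10, 2)}; count = 10.

For each of the 121 pairs (x, y) ∈ F_11², evaluate f(x, y) mod 11. Record the zeros.
  x = 0: [0↦8, 1↦7, 2↦6, 3↦5, 4↦4, 5↦3, 6↦2, 7↦1, 8↦0, 9↦10, 10↦9]  zeros at y ∈ {8}
  x = 1: [0↦8, 1↦8, 2↦8, 3↦8, 4↦8, 5↦8, 6↦8, 7↦8, 8↦8, 9↦8, 10↦8]  zeros at y ∈ ∅
  x = 2: [0↦4, 1↦5, 2↦6, 3↦7, 4↦8, 5↦9, 6↦10, 7↦0, 8↦1, 9↦2, 10↦3]  zeros at y ∈ {7}
  x = 3: [0↦7, 1↦9, 2↦0, 3↦2, 4↦4, 5↦6, 6↦8, 7↦10, 8↦1, 9↦3, 10↦5]  zeros at y ∈ {2}
  x = 4: [0↦6, 1↦9, 2↦1, 3↦4, 4↦7, 5↦10, 6↦2, 7↦5, 8↦8, 9↦0, 10↦3]  zeros at y ∈ {9}
  x = 5: [0↦1, 1↦5, 2↦9, 3↦2, 4↦6, 5↦10, 6↦3, 7↦7, 8↦0, 9↦4, 10↦8]  zeros at y ∈ {8}
  x = 6: [0↦3, 1↦8, 2↦2, 3↦7, 4↦1, 5↦6, 6↦0, 7↦5, 8↦10, 9↦4, 10↦9]  zeros at y ∈ {6}
  x = 7: [0↦1, 1↦7, 2↦2, 3↦8, 4↦3, 5↦9, 6↦4, 7↦10, 8↦5, 9↦0, 10↦6]  zeros at y ∈ {9}
  x = 8: [0↦6, 1↦2, 2↦9, 3↦5, 4↦1, 5↦8, 6↦4, 7↦0, 8↦7, 9↦3, 10↦10]  zeros at y ∈ {7}
  x = 9: [0↦7, 1↦4, 2↦1, 3↦9, 4↦6, 5↦3, 6↦0, 7↦8, 8↦5, 9↦2, 10↦10]  zeros at y ∈ {6}
  x = 10: [0↦4, 1↦2, 2↦0, 3↦9, 4↦7, 5↦5, 6↦3, 7↦1, 8↦10, 9↦8, 10↦6]  zeros at y ∈ {2}
Collecting zeros: affine points = {(0, 8), (2, 7), (3, 2), (4, 9), (5, 8), (6, 6), (7, 9), (8, 7), (9, 6), (10, 2)}.
Total count |C(F_11)_aff| = 10.


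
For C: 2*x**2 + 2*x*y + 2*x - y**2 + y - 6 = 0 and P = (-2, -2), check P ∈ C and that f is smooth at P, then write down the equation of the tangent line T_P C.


Tangent line at P: -10*x + y - 18 = 0.

Step 1: f(-2, -2) = 0, so P lies on C.
Step 2: partial derivatives
  f_x(x, y) = 4*x + 2*y + 2, f_y(x, y) = 2*x - 2*y + 1.
  f_x(P) = -10, f_y(P) = 1 (gradient nonzero, so P is smooth).
Step 3: tangent line at P: -10·(x − -2) + 1·(y − -2) = 0.
Expanding: -10*x + y - 18 = 0.


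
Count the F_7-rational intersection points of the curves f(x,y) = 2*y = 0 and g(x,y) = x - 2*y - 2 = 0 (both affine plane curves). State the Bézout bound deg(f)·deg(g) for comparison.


Common zeros: {(2, 0)}; count = 1; Bézout bound = 1.

deg(f) = 1, deg(g) = 1, so Bézout bound = 1.
Scan x ∈ F_7. For each x, list the y ∈ F_7 with f(x, y) ≡ 0 and those with g(x, y) ≡ 0 (mod 7); the common zeros in that column are the intersection.
  x = 0: f ≡ 0 at y ∈ {0}; g ≡ 0 at y ∈ {6}; common: ∅.
  x = 1: f ≡ 0 at y ∈ {0}; g ≡ 0 at y ∈ {3}; common: ∅.
  x = 2: f ≡ 0 at y ∈ {0}; g ≡ 0 at y ∈ {0}; common: {0}.
  x = 3: f ≡ 0 at y ∈ {0}; g ≡ 0 at y ∈ {4}; common: ∅.
  x = 4: f ≡ 0 at y ∈ {0}; g ≡ 0 at y ∈ {1}; common: ∅.
  x = 5: f ≡ 0 at y ∈ {0}; g ≡ 0 at y ∈ {5}; common: ∅.
  x = 6: f ≡ 0 at y ∈ {0}; g ≡ 0 at y ∈ {2}; common: ∅.
Collecting: common zeros = {(2, 0)}, so the count is 1.
Comparison with the Bézout bound: 1 ≤ 1 = deg(f)·deg(g), as expected for curves with no common component (the bound is attained).


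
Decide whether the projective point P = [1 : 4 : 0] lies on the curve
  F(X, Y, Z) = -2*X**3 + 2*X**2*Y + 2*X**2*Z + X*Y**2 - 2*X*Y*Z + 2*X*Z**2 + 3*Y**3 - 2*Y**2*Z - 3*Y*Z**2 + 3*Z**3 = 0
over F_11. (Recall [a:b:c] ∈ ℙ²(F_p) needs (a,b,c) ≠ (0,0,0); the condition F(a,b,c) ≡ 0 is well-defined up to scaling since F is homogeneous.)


F(1,4,0) ≡ 5 (mod 11); P is NOT on the curve.

Evaluate F(1, 4, 0) term-by-term (mod 11).
  -2*X**3 ↦ -2·1·1·1 = -2
  2*X**2*Y ↦ 2·1·4·1 = 8
  2*X**2*Z ↦ 2·1·1·0 = 0
  X*Y**2 ↦ 1·1·16·1 = 16
  -2*X*Y*Z ↦ -2·1·4·0 = 0
  2*X*Z**2 ↦ 2·1·1·0 = 0
  3*Y**3 ↦ 3·1·64·1 = 192
  -2*Y**2*Z ↦ -2·1·16·0 = 0
  -3*Y*Z**2 ↦ -3·1·4·0 = 0
  3*Z**3 ↦ 3·1·1·0 = 0
Sum: F(1, 4, 0) = (-2) + (8) + (0) + (16) + (0) + (0) + (192) + (0) + (0) + (0) = 214.
Reducing mod 11: 214 ≡ 5 (mod 11).
Since F(a, b, c) ≡ 5 ≠ 0 (mod 11), P does NOT lie on the curve.


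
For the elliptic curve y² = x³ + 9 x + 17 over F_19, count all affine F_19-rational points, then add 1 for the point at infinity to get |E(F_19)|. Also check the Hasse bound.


Affine points = {(0, 6), (0, 13), (2, 9), (2, 10), (5, 4), (5, 15), (7, 9), (7, 10), (10, 9), (10, 10), (16, 1), (16, 18), (18, 8), (18, 11)}; affine count = 14; |E(F_19)| = 15.

Discriminant check: Δ ∝ 4a³ + 27b² = 4·9³ + 27·17² = 4·729 + 27·289 ≡ 3 (mod 19). Nonzero ⇒ E is nonsingular.
For each x ∈ F_19, compute rhs = x³ + 9·x + 17 mod 19, then count y ∈ F_19 with y² ≡ rhs.
  x = 0: rhs = 17, matching y values: 6, 13 (2 points).
  x = 1: rhs = 8, matching y values: none (0 points).
  x = 2: rhs = 5, matching y values: 9, 10 (2 points).
  x = 3: rhs = 14, matching y values: none (0 points).
  x = 4: rhs = 3, matching y values: none (0 points).
  x = 5: rhs = 16, matching y values: 4, 15 (2 points).
  x = 6: rhs = 2, matching y values: none (0 points).
  x = 7: rhs = 5, matching y values: 9, 10 (2 points).
  x = 8: rhs = 12, matching y values: none (0 points).
  x = 9: rhs = 10, matching y values: none (0 points).
  x = 10: rhs = 5, matching y values: 9, 10 (2 points).
  x = 11: rhs = 3, matching y values: none (0 points).
  x = 12: rhs = 10, matching y values: none (0 points).
  x = 13: rhs = 13, matching y values: none (0 points).
  x = 14: rhs = 18, matching y values: none (0 points).
  x = 15: rhs = 12, matching y values: none (0 points).
  x = 16: rhs = 1, matching y values: 1, 18 (2 points).
  x = 17: rhs = 10, matching y values: none (0 points).
  x = 18: rhs = 7, matching y values: 8, 11 (2 points).
Total affine count: 14.
Full point count |E(F_19)| = 14 + 1 = 15.
Hasse bound: |15 − (19+1)| = |-5| = 5 ≤ 2√19 ≈ 8.7178 ✓.


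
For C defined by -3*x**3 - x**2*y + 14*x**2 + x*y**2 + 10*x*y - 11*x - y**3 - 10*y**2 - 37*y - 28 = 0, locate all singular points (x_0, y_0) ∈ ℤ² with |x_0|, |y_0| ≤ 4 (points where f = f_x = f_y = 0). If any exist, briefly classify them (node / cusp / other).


Singular points: {(2, -3)}; classification: node.

Compute partial derivatives:
  f_x = -9*x**2 - 2*x*y + 28*x + y**2 + 10*y - 11.
  f_y = -x**2 + 2*x*y + 10*x - 3*y**2 - 20*y - 37.
Scan x_0 ∈ {−4, ..., 4}. For each x_0, f_y(x_0, y) is a polynomial in y; find its integer roots y ∈ {−4, ..., 4}, then test f_x and f at those candidates.
  x = -4: f_y(-4, y) = -3*y**2 - 28*y - 93; no integer root y with |y| ≤ 4.
  x = -3: f_y(-3, y) = -3*y**2 - 26*y - 76; no integer root y with |y| ≤ 4.
  x = -2: f_y(-2, y) = -3*y**2 - 24*y - 61; no integer root y with |y| ≤ 4.
  x = -1: f_y(-1, y) = -3*y**2 - 22*y - 48; no integer root y with |y| ≤ 4.
  x = 0: f_y(0, y) = -3*y**2 - 20*y - 37; no integer root y with |y| ≤ 4.
  x = 1: f_y(1, y) = -3*y**2 - 18*y - 28; no integer root y with |y| ≤ 4.
  x = 2: f_y(2, y) = -3*y**2 - 16*y - 21; vanishes at y ∈ {-3}. (2, -3): f_x = 0, f = 0 — SINGULAR.
  x = 3: f_y(3, y) = -3*y**2 - 14*y - 16; vanishes at y ∈ {-2}. (3, -2): f_x = -12 ≠ 0.
  x = 4: f_y(4, y) = -3*y**2 - 12*y - 13; no integer root y with |y| ≤ 4.
Only singular point on the grid: (2, -3).
Classify: substitute x = 2 + u, y = -3 + v and expand: f = -3*u**3 - u**2*v - u**2 + u*v**2 - v**3 + v**2.
No constant or linear terms (consistent with a singular point). Quadratic part: -u**2 + v**2. Cubic part: -3*u**3 - u**2*v + u*v**2 - v**3.
The quadratic part v**2 - u**2 = (v − u)(v + u) splits into two distinct linear factors, so there are two distinct tangent lines y − -3 = ±(x − 2) — this is a node (ordinary double point).
Classification: node.


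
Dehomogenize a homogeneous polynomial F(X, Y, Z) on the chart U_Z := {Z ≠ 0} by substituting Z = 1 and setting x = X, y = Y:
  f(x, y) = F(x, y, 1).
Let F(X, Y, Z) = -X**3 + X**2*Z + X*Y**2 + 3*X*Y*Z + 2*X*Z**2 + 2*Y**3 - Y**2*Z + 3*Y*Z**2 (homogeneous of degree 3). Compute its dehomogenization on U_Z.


f(x, y) = -x**3 + x**2 + x*y**2 + 3*x*y + 2*x + 2*y**3 - y**2 + 3*y

On U_Z we set Z = 1. Each monomial c·X^i·Y^j·Z^k in F becomes c·x^i·y^j·1^k = c·x^i·y^j.
Substituting Z = 1: F(X, Y, 1) = -x**3 + x**2 + x*y**2 + 3*x*y + 2*x + 2*y**3 - y**2 + 3*y.
Note: deg(f) ≤ deg(F) = 3; strict inequality happens when F is divisible by Z (lost terms).


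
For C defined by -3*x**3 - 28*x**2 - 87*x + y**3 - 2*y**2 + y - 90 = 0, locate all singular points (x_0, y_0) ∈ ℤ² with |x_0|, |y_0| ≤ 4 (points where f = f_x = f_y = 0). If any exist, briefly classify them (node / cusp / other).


Singular points: {(-3, 1)}; classification: node.

Compute partial derivatives:
  f_x = -9*x**2 - 56*x - 87.
  f_y = 3*y**2 - 4*y + 1.
Scan x_0 ∈ {−4, ..., 4}. For each x_0, f_y(x_0, y) is a polynomial in y; find its integer roots y ∈ {−4, ..., 4}, then test f_x and f at those candidates.
  x = -4: f_y(-4, y) = 3*y**2 - 4*y + 1; vanishes at y ∈ {1}. (-4, 1): f_x = -7 ≠ 0.
  x = -3: f_y(-3, y) = 3*y**2 - 4*y + 1; vanishes at y ∈ {1}. (-3, 1): f_x = 0, f = 0 — SINGULAR.
  x = -2: f_y(-2, y) = 3*y**2 - 4*y + 1; vanishes at y ∈ {1}. (-2, 1): f_x = -11 ≠ 0.
  x = -1: f_y(-1, y) = 3*y**2 - 4*y + 1; vanishes at y ∈ {1}. (-1, 1): f_x = -40 ≠ 0.
  x = 0: f_y(0, y) = 3*y**2 - 4*y + 1; vanishes at y ∈ {1}. (0, 1): f_x = -87 ≠ 0.
  x = 1: f_y(1, y) = 3*y**2 - 4*y + 1; vanishes at y ∈ {1}. (1, 1): f_x = -152 ≠ 0.
  x = 2: f_y(2, y) = 3*y**2 - 4*y + 1; vanishes at y ∈ {1}. (2, 1): f_x = -235 ≠ 0.
  x = 3: f_y(3, y) = 3*y**2 - 4*y + 1; vanishes at y ∈ {1}. (3, 1): f_x = -336 ≠ 0.
  x = 4: f_y(4, y) = 3*y**2 - 4*y + 1; vanishes at y ∈ {1}. (4, 1): f_x = -455 ≠ 0.
Only singular point on the grid: (-3, 1).
Classify: substitute x = -3 + u, y = 1 + v and expand: f = -3*u**3 - u**2 + v**3 + v**2.
No constant or linear terms (consistent with a singular point). Quadratic part: -u**2 + v**2. Cubic part: -3*u**3 + v**3.
The quadratic part v**2 - u**2 = (v − u)(v + u) splits into two distinct linear factors, so there are two distinct tangent lines y − 1 = ±(x − -3) — this is a node (ordinary double point).
Classification: node.


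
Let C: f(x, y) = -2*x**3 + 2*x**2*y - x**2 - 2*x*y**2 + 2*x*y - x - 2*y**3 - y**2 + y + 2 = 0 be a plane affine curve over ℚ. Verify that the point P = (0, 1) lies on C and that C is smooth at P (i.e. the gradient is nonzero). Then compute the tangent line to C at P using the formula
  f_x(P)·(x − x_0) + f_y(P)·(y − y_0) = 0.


Tangent line at P: -x - 7*y + 7 = 0.

Step 1: f(0, 1) = 0, so P lies on C.
Step 2: partial derivatives
  f_x(x, y) = -6*x**2 + 4*x*y - 2*x - 2*y**2 + 2*y - 1, f_y(x, y) = 2*x**2 - 4*x*y + 2*x - 6*y**2 - 2*y + 1.
  f_x(P) = -1, f_y(P) = -7 (gradient nonzero, so P is smooth).
Step 3: tangent line at P: -1·(x − 0) + -7·(y − 1) = 0.
Expanding: -x - 7*y + 7 = 0.


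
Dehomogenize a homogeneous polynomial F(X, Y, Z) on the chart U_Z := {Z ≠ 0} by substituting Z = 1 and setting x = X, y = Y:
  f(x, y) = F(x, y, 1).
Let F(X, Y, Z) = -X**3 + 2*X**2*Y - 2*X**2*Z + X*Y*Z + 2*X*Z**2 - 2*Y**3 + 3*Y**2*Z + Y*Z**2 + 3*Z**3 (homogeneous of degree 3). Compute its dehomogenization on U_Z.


f(x, y) = -x**3 + 2*x**2*y - 2*x**2 + x*y + 2*x - 2*y**3 + 3*y**2 + y + 3

On U_Z we set Z = 1. Each monomial c·X^i·Y^j·Z^k in F becomes c·x^i·y^j·1^k = c·x^i·y^j.
Substituting Z = 1: F(X, Y, 1) = -x**3 + 2*x**2*y - 2*x**2 + x*y + 2*x - 2*y**3 + 3*y**2 + y + 3.
Note: deg(f) ≤ deg(F) = 3; strict inequality happens when F is divisible by Z (lost terms).


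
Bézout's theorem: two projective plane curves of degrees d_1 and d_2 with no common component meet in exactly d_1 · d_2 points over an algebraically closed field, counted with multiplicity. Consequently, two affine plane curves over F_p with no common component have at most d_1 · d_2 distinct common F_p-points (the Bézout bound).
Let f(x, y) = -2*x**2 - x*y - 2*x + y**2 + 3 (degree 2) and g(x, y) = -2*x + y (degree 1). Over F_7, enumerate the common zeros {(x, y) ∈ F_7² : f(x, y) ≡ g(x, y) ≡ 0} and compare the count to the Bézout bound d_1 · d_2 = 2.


Common zeros: {(5, 3)}; count = 1; Bézout bound = 2.

deg(f) = 2, deg(g) = 1, so Bézout bound = 2.
Scan x ∈ F_7. For each x, list the y ∈ F_7 with f(x, y) ≡ 0 and those with g(x, y) ≡ 0 (mod 7); the common zeros in that column are the intersection.
  x = 0: f ≡ 0 at y ∈ {2, 5}; g ≡ 0 at y ∈ {0}; common: ∅.
  x = 1: f ≡ 0 at y ∈ ∅; g ≡ 0 at y ∈ {2}; common: ∅.
  x = 2: f ≡ 0 at y ∈ ∅; g ≡ 0 at y ∈ {4}; common: ∅.
  x = 3: f ≡ 0 at y ∈ {0, 3}; g ≡ 0 at y ∈ {6}; common: ∅.
  x = 4: f ≡ 0 at y ∈ ∅; g ≡ 0 at y ∈ {1}; common: ∅.
  x = 5: f ≡ 0 at y ∈ {2, 3}; g ≡ 0 at y ∈ {3}; common: {3}.
  x = 6: f ≡ 0 at y ∈ ∅; g ≡ 0 at y ∈ {5}; common: ∅.
Collecting: common zeros = {(5, 3)}, so the count is 1.
Comparison with the Bézout bound: 1 ≤ 2 = deg(f)·deg(g), as expected for curves with no common component (the affine F_7-count falls short of the bound because intersections may lie at infinity, over extension fields, or carry multiplicity).


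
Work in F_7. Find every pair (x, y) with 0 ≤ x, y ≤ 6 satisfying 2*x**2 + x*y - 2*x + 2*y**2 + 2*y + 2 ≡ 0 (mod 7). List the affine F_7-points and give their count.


Affine F_7-points: {(0, 2), (0, 4), (1, 1), (3, 0), (3, 1), (5, 0), (6, 4), (6, 6)}; count = 8.

For each of the 49 pairs (x, y) ∈ F_7², evaluate f(x, y) mod 7. Record the zeros.
  x = 0: [0↦2, 1↦6, 2↦0, 3↦5, 4↦0, 5↦6, 6↦2]  zeros at y ∈ {2, 4}
  x = 1: [0↦2, 1↦0, 2↦2, 3↦1, 4↦4, 5↦4, 6↦1]  zeros at y ∈ {1}
  x = 2: [0↦6, 1↦5, 2↦1, 3↦1, 4↦5, 5↦6, 6↦4]  zeros at y ∈ ∅
  x = 3: [0↦0, 1↦0, 2↦4, 3↦5, 4↦3, 5↦5, 6↦4]  zeros at y ∈ {0, 1}
  x = 4: [0↦5, 1↦6, 2↦4, 3↦6, 4↦5, 5↦1, 6↦1]  zeros at y ∈ ∅
  x = 5: [0↦0, 1↦2, 2↦1, 3↦4, 4↦4, 5↦1, 6↦2]  zeros at y ∈ {0}
  x = 6: [0↦6, 1↦2, 2↦2, 3↦6, 4↦0, 5↦5, 6↦0]  zeros at y ∈ {4, 6}
Collecting zeros: affine points = {(0, 2), (0, 4), (1, 1), (3, 0), (3, 1), (5, 0), (6, 4), (6, 6)}.
Total count |C(F_7)_aff| = 8.


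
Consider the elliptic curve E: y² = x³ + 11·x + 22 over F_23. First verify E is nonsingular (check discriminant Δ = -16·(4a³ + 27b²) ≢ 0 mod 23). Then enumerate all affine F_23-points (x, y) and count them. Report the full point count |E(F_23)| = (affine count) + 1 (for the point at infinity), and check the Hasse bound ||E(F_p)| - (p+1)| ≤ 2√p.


Affine points = {(2, 11), (2, 12), (3, 6), (3, 17), (5, 8), (5, 15), (8, 1), (8, 22), (11, 5), (11, 18), (13, 4), (13, 19), (16, 4), (16, 19), (17, 4), (17, 19), (18, 7), (18, 16), (19, 11), (19, 12), (20, 10), (20, 13)}; affine count = 22; |E(F_23)| = 23.

Discriminant check: Δ ∝ 4a³ + 27b² = 4·11³ + 27·22² = 4·1331 + 27·484 ≡ 15 (mod 23). Nonzero ⇒ E is nonsingular.
For each x ∈ F_23, compute rhs = x³ + 11·x + 22 mod 23, then count y ∈ F_23 with y² ≡ rhs.
  x = 0: rhs = 22, matching y values: none (0 points).
  x = 1: rhs = 11, matching y values: none (0 points).
  x = 2: rhs = 6, matching y values: 11, 12 (2 points).
  x = 3: rhs = 13, matching y values: 6, 17 (2 points).
  x = 4: rhs = 15, matching y values: none (0 points).
  x = 5: rhs = 18, matching y values: 8, 15 (2 points).
  x = 6: rhs = 5, matching y values: none (0 points).
  x = 7: rhs = 5, matching y values: none (0 points).
  x = 8: rhs = 1, matching y values: 1, 22 (2 points).
  x = 9: rhs = 22, matching y values: none (0 points).
  x = 10: rhs = 5, matching y values: none (0 points).
  x = 11: rhs = 2, matching y values: 5, 18 (2 points).
  x = 12: rhs = 19, matching y values: none (0 points).
  x = 13: rhs = 16, matching y values: 4, 19 (2 points).
  x = 14: rhs = 22, matching y values: none (0 points).
  x = 15: rhs = 20, matching y values: none (0 points).
  x = 16: rhs = 16, matching y values: 4, 19 (2 points).
  x = 17: rhs = 16, matching y values: 4, 19 (2 points).
  x = 18: rhs = 3, matching y values: 7, 16 (2 points).
  x = 19: rhs = 6, matching y values: 11, 12 (2 points).
  x = 20: rhs = 8, matching y values: 10, 13 (2 points).
  x = 21: rhs = 15, matching y values: none (0 points).
  x = 22: rhs = 10, matching y values: none (0 points).
Total affine count: 22.
Full point count |E(F_23)| = 22 + 1 = 23.
Hasse bound: |23 − (23+1)| = |-1| = 1 ≤ 2√23 ≈ 9.5917 ✓.
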